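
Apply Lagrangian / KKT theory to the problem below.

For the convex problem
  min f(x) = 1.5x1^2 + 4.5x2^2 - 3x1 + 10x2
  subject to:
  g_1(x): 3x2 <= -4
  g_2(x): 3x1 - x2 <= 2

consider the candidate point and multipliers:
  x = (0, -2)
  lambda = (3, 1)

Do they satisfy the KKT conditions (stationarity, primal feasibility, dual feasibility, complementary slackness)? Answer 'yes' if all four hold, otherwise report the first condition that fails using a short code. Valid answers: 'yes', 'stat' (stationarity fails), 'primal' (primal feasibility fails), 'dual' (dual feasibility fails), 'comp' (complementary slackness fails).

Gradient of f: grad f(x) = Q x + c = (-3, -8)
Constraint values g_i(x) = a_i^T x - b_i:
  g_1((0, -2)) = -2
  g_2((0, -2)) = 0
Stationarity residual: grad f(x) + sum_i lambda_i a_i = (0, 0)
  -> stationarity OK
Primal feasibility (all g_i <= 0): OK
Dual feasibility (all lambda_i >= 0): OK
Complementary slackness (lambda_i * g_i(x) = 0 for all i): FAILS

Verdict: the first failing condition is complementary_slackness -> comp.

comp


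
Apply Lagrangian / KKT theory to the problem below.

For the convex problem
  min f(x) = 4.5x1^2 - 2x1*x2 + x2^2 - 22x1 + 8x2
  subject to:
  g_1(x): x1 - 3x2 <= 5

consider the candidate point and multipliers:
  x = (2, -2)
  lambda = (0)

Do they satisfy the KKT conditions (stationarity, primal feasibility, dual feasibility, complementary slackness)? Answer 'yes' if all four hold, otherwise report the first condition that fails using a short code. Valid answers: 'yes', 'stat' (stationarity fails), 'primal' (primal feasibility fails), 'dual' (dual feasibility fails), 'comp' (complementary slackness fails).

Gradient of f: grad f(x) = Q x + c = (0, 0)
Constraint values g_i(x) = a_i^T x - b_i:
  g_1((2, -2)) = 3
Stationarity residual: grad f(x) + sum_i lambda_i a_i = (0, 0)
  -> stationarity OK
Primal feasibility (all g_i <= 0): FAILS
Dual feasibility (all lambda_i >= 0): OK
Complementary slackness (lambda_i * g_i(x) = 0 for all i): OK

Verdict: the first failing condition is primal_feasibility -> primal.

primal


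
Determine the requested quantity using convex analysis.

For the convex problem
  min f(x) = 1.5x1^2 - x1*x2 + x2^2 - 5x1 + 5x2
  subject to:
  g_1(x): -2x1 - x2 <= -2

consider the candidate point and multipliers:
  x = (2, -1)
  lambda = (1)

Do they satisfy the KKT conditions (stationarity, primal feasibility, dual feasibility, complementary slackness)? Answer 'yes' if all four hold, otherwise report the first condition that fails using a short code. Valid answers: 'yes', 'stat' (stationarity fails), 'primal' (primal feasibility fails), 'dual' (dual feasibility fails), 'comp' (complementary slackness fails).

Gradient of f: grad f(x) = Q x + c = (2, 1)
Constraint values g_i(x) = a_i^T x - b_i:
  g_1((2, -1)) = -1
Stationarity residual: grad f(x) + sum_i lambda_i a_i = (0, 0)
  -> stationarity OK
Primal feasibility (all g_i <= 0): OK
Dual feasibility (all lambda_i >= 0): OK
Complementary slackness (lambda_i * g_i(x) = 0 for all i): FAILS

Verdict: the first failing condition is complementary_slackness -> comp.

comp


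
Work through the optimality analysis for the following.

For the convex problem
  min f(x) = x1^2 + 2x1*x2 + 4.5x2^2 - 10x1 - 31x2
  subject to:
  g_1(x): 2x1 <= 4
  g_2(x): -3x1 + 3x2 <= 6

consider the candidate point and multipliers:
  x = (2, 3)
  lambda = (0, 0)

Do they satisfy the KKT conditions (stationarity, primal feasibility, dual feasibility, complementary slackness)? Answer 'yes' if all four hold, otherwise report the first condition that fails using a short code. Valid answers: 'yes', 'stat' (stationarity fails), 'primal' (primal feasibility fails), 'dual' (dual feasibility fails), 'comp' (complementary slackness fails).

Gradient of f: grad f(x) = Q x + c = (0, 0)
Constraint values g_i(x) = a_i^T x - b_i:
  g_1((2, 3)) = 0
  g_2((2, 3)) = -3
Stationarity residual: grad f(x) + sum_i lambda_i a_i = (0, 0)
  -> stationarity OK
Primal feasibility (all g_i <= 0): OK
Dual feasibility (all lambda_i >= 0): OK
Complementary slackness (lambda_i * g_i(x) = 0 for all i): OK

Verdict: yes, KKT holds.

yes


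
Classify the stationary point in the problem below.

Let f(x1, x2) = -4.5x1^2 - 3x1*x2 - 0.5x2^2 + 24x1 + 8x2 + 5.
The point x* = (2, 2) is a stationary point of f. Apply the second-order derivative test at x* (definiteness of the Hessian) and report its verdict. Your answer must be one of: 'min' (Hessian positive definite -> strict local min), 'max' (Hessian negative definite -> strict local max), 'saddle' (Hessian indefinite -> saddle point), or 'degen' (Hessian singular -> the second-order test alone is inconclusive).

Compute the Hessian H = grad^2 f:
  H = [[-9, -3], [-3, -1]]
Verify stationarity: grad f(x*) = H x* + g = (0, 0).
Eigenvalues of H: -10, 0.
H has a zero eigenvalue (singular; negative semidefinite but not definite), so H is neither positive definite, negative definite, nor indefinite. The second-order test alone is inconclusive -> degen.
(Indeed, f is constant along the null direction of H through x*, so x* is not a strict local extremum.)

degen


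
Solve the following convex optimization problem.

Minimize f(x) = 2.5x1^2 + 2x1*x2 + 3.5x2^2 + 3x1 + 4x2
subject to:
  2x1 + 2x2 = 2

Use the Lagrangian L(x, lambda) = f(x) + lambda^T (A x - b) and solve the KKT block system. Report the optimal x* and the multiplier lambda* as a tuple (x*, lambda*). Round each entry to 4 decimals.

Form the Lagrangian:
  L(x, lambda) = (1/2) x^T Q x + c^T x + lambda^T (A x - b)
Stationarity (grad_x L = 0): Q x + c + A^T lambda = 0.
Primal feasibility: A x = b.

This gives the KKT block system:
  [ Q   A^T ] [ x     ]   [-c ]
  [ A    0  ] [ lambda ] = [ b ]

Solving the linear system:
  x*      = (0.75, 0.25)
  lambda* = (-3.625)
  f(x*)   = 5.25

x* = (0.75, 0.25), lambda* = (-3.625)


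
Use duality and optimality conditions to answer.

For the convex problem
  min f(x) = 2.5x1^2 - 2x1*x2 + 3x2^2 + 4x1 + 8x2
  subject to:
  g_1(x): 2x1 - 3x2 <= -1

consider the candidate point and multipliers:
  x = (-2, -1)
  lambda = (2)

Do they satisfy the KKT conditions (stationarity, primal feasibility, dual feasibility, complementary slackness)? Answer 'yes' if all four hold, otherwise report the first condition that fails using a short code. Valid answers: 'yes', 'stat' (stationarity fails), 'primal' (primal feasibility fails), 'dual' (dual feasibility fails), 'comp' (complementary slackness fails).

Gradient of f: grad f(x) = Q x + c = (-4, 6)
Constraint values g_i(x) = a_i^T x - b_i:
  g_1((-2, -1)) = 0
Stationarity residual: grad f(x) + sum_i lambda_i a_i = (0, 0)
  -> stationarity OK
Primal feasibility (all g_i <= 0): OK
Dual feasibility (all lambda_i >= 0): OK
Complementary slackness (lambda_i * g_i(x) = 0 for all i): OK

Verdict: yes, KKT holds.

yes


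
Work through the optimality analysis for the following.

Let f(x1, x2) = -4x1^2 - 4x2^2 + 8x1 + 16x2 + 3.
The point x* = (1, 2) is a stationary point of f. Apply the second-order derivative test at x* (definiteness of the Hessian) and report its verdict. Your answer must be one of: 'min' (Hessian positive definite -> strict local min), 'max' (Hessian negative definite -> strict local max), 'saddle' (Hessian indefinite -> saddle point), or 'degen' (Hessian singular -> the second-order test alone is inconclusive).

Compute the Hessian H = grad^2 f:
  H = [[-8, 0], [0, -8]]
Verify stationarity: grad f(x*) = H x* + g = (0, 0).
Eigenvalues of H: -8, -8.
Both eigenvalues < 0, so H is negative definite -> x* is a strict local max.

max


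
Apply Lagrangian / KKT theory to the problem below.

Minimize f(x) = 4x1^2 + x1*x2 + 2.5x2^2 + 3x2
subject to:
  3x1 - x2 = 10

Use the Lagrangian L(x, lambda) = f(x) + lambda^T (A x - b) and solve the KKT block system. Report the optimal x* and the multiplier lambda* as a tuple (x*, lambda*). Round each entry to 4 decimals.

Form the Lagrangian:
  L(x, lambda) = (1/2) x^T Q x + c^T x + lambda^T (A x - b)
Stationarity (grad_x L = 0): Q x + c + A^T lambda = 0.
Primal feasibility: A x = b.

This gives the KKT block system:
  [ Q   A^T ] [ x     ]   [-c ]
  [ A    0  ] [ lambda ] = [ b ]

Solving the linear system:
  x*      = (2.5593, -2.322)
  lambda* = (-6.0508)
  f(x*)   = 26.7712

x* = (2.5593, -2.322), lambda* = (-6.0508)


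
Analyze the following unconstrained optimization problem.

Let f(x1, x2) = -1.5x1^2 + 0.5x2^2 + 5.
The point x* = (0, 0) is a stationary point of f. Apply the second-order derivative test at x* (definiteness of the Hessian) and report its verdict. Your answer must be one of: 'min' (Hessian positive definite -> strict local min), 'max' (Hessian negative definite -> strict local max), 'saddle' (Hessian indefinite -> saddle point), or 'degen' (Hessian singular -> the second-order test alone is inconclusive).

Compute the Hessian H = grad^2 f:
  H = [[-3, 0], [0, 1]]
Verify stationarity: grad f(x*) = H x* + g = (0, 0).
Eigenvalues of H: -3, 1.
Eigenvalues have mixed signs, so H is indefinite -> x* is a saddle point.

saddle


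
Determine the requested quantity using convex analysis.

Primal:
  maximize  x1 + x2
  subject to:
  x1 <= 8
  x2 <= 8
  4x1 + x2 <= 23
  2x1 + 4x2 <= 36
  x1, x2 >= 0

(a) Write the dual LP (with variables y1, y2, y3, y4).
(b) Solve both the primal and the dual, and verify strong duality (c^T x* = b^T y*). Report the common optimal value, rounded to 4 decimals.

The standard primal-dual pair for 'max c^T x s.t. A x <= b, x >= 0' is:
  Dual:  min b^T y  s.t.  A^T y >= c,  y >= 0.

So the dual LP is:
  minimize  8y1 + 8y2 + 23y3 + 36y4
  subject to:
    y1 + 4y3 + 2y4 >= 1
    y2 + y3 + 4y4 >= 1
    y1, y2, y3, y4 >= 0

Solving the primal: x* = (4, 7).
  primal value c^T x* = 11.
Solving the dual: y* = (0, 0, 0.1429, 0.2143).
  dual value b^T y* = 11.
Strong duality: c^T x* = b^T y*. Confirmed.

11


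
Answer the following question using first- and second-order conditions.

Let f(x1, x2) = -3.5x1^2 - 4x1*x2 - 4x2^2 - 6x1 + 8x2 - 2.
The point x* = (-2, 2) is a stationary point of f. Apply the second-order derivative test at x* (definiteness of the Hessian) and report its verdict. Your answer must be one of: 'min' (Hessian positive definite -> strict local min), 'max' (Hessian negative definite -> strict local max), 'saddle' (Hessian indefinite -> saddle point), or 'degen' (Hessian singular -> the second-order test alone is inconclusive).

Compute the Hessian H = grad^2 f:
  H = [[-7, -4], [-4, -8]]
Verify stationarity: grad f(x*) = H x* + g = (0, 0).
Eigenvalues of H: -11.5311, -3.4689.
Both eigenvalues < 0, so H is negative definite -> x* is a strict local max.

max


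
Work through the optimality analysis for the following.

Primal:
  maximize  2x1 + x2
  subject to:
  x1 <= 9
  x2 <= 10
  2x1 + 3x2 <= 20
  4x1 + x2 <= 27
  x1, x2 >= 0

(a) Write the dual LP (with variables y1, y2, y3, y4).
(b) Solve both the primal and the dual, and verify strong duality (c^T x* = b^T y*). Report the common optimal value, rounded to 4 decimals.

The standard primal-dual pair for 'max c^T x s.t. A x <= b, x >= 0' is:
  Dual:  min b^T y  s.t.  A^T y >= c,  y >= 0.

So the dual LP is:
  minimize  9y1 + 10y2 + 20y3 + 27y4
  subject to:
    y1 + 2y3 + 4y4 >= 2
    y2 + 3y3 + y4 >= 1
    y1, y2, y3, y4 >= 0

Solving the primal: x* = (6.1, 2.6).
  primal value c^T x* = 14.8.
Solving the dual: y* = (0, 0, 0.2, 0.4).
  dual value b^T y* = 14.8.
Strong duality: c^T x* = b^T y*. Confirmed.

14.8


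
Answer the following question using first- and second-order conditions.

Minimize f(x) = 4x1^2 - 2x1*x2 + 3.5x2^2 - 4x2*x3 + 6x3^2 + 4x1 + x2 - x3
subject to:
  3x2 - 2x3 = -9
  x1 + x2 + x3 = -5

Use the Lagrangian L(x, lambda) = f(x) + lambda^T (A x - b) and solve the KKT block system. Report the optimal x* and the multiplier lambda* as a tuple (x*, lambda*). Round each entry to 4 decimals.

Form the Lagrangian:
  L(x, lambda) = (1/2) x^T Q x + c^T x + lambda^T (A x - b)
Stationarity (grad_x L = 0): Q x + c + A^T lambda = 0.
Primal feasibility: A x = b.

This gives the KKT block system:
  [ Q   A^T ] [ x     ]   [-c ]
  [ A    0  ] [ lambda ] = [ b ]

Solving the linear system:
  x*      = (-1.5274, -3.189, -0.2835)
  lambda* = (5.0976, 1.8415)
  f(x*)   = 23.0351

x* = (-1.5274, -3.189, -0.2835), lambda* = (5.0976, 1.8415)


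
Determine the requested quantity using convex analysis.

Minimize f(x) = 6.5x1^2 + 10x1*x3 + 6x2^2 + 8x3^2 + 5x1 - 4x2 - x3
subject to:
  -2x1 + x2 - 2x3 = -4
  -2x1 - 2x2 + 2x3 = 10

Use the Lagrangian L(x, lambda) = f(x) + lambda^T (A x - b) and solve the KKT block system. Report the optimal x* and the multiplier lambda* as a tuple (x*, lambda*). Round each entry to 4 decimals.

Form the Lagrangian:
  L(x, lambda) = (1/2) x^T Q x + c^T x + lambda^T (A x - b)
Stationarity (grad_x L = 0): Q x + c + A^T lambda = 0.
Primal feasibility: A x = b.

This gives the KKT block system:
  [ Q   A^T ] [ x     ]   [-c ]
  [ A    0  ] [ lambda ] = [ b ]

Solving the linear system:
  x*      = (-1.2111, -1.1557, 2.6332)
  lambda* = (11.1522, -3.3581)
  f(x*)   = 37.0623

x* = (-1.2111, -1.1557, 2.6332), lambda* = (11.1522, -3.3581)


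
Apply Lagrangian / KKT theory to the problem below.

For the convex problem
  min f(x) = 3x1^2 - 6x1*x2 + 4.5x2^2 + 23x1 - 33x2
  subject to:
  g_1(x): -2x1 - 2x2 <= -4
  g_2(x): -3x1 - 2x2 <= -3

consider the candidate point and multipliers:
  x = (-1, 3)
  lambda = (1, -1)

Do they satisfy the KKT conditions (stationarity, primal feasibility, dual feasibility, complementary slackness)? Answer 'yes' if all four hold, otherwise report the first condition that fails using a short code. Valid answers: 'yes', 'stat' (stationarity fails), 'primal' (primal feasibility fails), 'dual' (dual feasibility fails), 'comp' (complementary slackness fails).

Gradient of f: grad f(x) = Q x + c = (-1, 0)
Constraint values g_i(x) = a_i^T x - b_i:
  g_1((-1, 3)) = 0
  g_2((-1, 3)) = 0
Stationarity residual: grad f(x) + sum_i lambda_i a_i = (0, 0)
  -> stationarity OK
Primal feasibility (all g_i <= 0): OK
Dual feasibility (all lambda_i >= 0): FAILS
Complementary slackness (lambda_i * g_i(x) = 0 for all i): OK

Verdict: the first failing condition is dual_feasibility -> dual.

dual


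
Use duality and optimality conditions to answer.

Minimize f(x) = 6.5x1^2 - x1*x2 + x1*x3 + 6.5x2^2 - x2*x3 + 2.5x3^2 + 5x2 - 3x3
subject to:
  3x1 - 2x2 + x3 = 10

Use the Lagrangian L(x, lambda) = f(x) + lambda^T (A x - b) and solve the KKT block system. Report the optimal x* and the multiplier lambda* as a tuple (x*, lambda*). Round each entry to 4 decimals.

Form the Lagrangian:
  L(x, lambda) = (1/2) x^T Q x + c^T x + lambda^T (A x - b)
Stationarity (grad_x L = 0): Q x + c + A^T lambda = 0.
Primal feasibility: A x = b.

This gives the KKT block system:
  [ Q   A^T ] [ x     ]   [-c ]
  [ A    0  ] [ lambda ] = [ b ]

Solving the linear system:
  x*      = (1.7849, -1.4688, 1.7079)
  lambda* = (-8.7933)
  f(x*)   = 37.7326

x* = (1.7849, -1.4688, 1.7079), lambda* = (-8.7933)


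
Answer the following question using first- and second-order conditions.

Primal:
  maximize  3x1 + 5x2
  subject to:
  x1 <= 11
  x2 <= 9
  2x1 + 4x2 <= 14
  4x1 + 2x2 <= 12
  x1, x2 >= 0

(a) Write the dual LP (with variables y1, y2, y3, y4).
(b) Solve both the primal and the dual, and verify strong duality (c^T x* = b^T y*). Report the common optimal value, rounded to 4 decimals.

The standard primal-dual pair for 'max c^T x s.t. A x <= b, x >= 0' is:
  Dual:  min b^T y  s.t.  A^T y >= c,  y >= 0.

So the dual LP is:
  minimize  11y1 + 9y2 + 14y3 + 12y4
  subject to:
    y1 + 2y3 + 4y4 >= 3
    y2 + 4y3 + 2y4 >= 5
    y1, y2, y3, y4 >= 0

Solving the primal: x* = (1.6667, 2.6667).
  primal value c^T x* = 18.3333.
Solving the dual: y* = (0, 0, 1.1667, 0.1667).
  dual value b^T y* = 18.3333.
Strong duality: c^T x* = b^T y*. Confirmed.

18.3333


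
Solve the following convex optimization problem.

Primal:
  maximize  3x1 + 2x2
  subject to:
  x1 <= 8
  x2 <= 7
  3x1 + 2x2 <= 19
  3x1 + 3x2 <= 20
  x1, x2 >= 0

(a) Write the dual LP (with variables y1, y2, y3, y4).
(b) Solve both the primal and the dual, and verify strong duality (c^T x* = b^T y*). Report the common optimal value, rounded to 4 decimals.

The standard primal-dual pair for 'max c^T x s.t. A x <= b, x >= 0' is:
  Dual:  min b^T y  s.t.  A^T y >= c,  y >= 0.

So the dual LP is:
  minimize  8y1 + 7y2 + 19y3 + 20y4
  subject to:
    y1 + 3y3 + 3y4 >= 3
    y2 + 2y3 + 3y4 >= 2
    y1, y2, y3, y4 >= 0

Solving the primal: x* = (6.3333, 0).
  primal value c^T x* = 19.
Solving the dual: y* = (0, 0, 1, 0).
  dual value b^T y* = 19.
Strong duality: c^T x* = b^T y*. Confirmed.

19


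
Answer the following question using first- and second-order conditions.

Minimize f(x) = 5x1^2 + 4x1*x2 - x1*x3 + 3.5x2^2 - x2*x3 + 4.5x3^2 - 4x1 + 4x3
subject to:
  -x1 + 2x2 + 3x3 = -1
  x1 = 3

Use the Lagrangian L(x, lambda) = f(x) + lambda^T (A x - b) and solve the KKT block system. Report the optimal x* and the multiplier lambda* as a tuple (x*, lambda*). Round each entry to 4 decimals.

Form the Lagrangian:
  L(x, lambda) = (1/2) x^T Q x + c^T x + lambda^T (A x - b)
Stationarity (grad_x L = 0): Q x + c + A^T lambda = 0.
Primal feasibility: A x = b.

This gives the KKT block system:
  [ Q   A^T ] [ x     ]   [-c ]
  [ A    0  ] [ lambda ] = [ b ]

Solving the linear system:
  x*      = (3, -0.5405, 1.027)
  lambda* = (-3.5946, -26.4054)
  f(x*)   = 33.8649

x* = (3, -0.5405, 1.027), lambda* = (-3.5946, -26.4054)


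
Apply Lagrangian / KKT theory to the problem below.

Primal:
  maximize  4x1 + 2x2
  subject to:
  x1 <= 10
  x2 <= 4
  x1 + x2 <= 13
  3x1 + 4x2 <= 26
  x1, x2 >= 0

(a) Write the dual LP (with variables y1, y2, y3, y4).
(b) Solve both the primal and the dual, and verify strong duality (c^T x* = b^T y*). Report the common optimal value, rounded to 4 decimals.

The standard primal-dual pair for 'max c^T x s.t. A x <= b, x >= 0' is:
  Dual:  min b^T y  s.t.  A^T y >= c,  y >= 0.

So the dual LP is:
  minimize  10y1 + 4y2 + 13y3 + 26y4
  subject to:
    y1 + y3 + 3y4 >= 4
    y2 + y3 + 4y4 >= 2
    y1, y2, y3, y4 >= 0

Solving the primal: x* = (8.6667, 0).
  primal value c^T x* = 34.6667.
Solving the dual: y* = (0, 0, 0, 1.3333).
  dual value b^T y* = 34.6667.
Strong duality: c^T x* = b^T y*. Confirmed.

34.6667


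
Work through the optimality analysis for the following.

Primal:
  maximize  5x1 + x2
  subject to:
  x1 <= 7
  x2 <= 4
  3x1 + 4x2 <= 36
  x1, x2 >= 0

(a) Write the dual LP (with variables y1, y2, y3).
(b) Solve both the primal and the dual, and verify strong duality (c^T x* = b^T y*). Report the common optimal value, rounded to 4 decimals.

The standard primal-dual pair for 'max c^T x s.t. A x <= b, x >= 0' is:
  Dual:  min b^T y  s.t.  A^T y >= c,  y >= 0.

So the dual LP is:
  minimize  7y1 + 4y2 + 36y3
  subject to:
    y1 + 3y3 >= 5
    y2 + 4y3 >= 1
    y1, y2, y3 >= 0

Solving the primal: x* = (7, 3.75).
  primal value c^T x* = 38.75.
Solving the dual: y* = (4.25, 0, 0.25).
  dual value b^T y* = 38.75.
Strong duality: c^T x* = b^T y*. Confirmed.

38.75


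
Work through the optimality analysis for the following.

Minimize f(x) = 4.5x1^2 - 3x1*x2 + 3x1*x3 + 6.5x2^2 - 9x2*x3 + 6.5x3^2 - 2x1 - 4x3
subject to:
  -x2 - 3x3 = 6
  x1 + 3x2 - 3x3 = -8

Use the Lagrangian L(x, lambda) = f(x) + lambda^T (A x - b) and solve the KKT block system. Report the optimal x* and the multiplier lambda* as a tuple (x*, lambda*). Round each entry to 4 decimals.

Form the Lagrangian:
  L(x, lambda) = (1/2) x^T Q x + c^T x + lambda^T (A x - b)
Stationarity (grad_x L = 0): Q x + c + A^T lambda = 0.
Primal feasibility: A x = b.

This gives the KKT block system:
  [ Q   A^T ] [ x     ]   [-c ]
  [ A    0  ] [ lambda ] = [ b ]

Solving the linear system:
  x*      = (-1.3756, -3.1561, -0.948)
  lambda* = (-5.1041, 7.7557)
  f(x*)   = 49.6063

x* = (-1.3756, -3.1561, -0.948), lambda* = (-5.1041, 7.7557)


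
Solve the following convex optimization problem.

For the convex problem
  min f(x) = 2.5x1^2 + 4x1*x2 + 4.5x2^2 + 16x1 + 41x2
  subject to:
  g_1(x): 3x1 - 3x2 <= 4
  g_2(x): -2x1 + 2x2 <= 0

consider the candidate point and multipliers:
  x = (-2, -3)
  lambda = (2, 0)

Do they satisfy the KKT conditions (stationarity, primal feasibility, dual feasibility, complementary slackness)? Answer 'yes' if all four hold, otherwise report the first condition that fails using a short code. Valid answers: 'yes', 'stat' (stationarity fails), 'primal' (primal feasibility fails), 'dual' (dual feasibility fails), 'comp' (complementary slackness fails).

Gradient of f: grad f(x) = Q x + c = (-6, 6)
Constraint values g_i(x) = a_i^T x - b_i:
  g_1((-2, -3)) = -1
  g_2((-2, -3)) = -2
Stationarity residual: grad f(x) + sum_i lambda_i a_i = (0, 0)
  -> stationarity OK
Primal feasibility (all g_i <= 0): OK
Dual feasibility (all lambda_i >= 0): OK
Complementary slackness (lambda_i * g_i(x) = 0 for all i): FAILS

Verdict: the first failing condition is complementary_slackness -> comp.

comp


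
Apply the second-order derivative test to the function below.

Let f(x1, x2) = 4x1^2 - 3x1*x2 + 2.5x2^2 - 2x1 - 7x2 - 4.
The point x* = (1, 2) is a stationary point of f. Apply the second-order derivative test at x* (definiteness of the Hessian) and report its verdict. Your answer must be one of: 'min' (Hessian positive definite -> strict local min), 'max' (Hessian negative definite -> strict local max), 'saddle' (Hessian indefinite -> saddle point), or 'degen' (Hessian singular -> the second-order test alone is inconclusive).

Compute the Hessian H = grad^2 f:
  H = [[8, -3], [-3, 5]]
Verify stationarity: grad f(x*) = H x* + g = (0, 0).
Eigenvalues of H: 3.1459, 9.8541.
Both eigenvalues > 0, so H is positive definite -> x* is a strict local min.

min


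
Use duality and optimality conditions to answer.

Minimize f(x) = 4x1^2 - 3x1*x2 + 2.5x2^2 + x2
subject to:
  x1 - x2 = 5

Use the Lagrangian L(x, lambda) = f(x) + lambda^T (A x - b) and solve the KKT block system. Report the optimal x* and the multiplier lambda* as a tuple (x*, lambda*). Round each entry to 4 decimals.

Form the Lagrangian:
  L(x, lambda) = (1/2) x^T Q x + c^T x + lambda^T (A x - b)
Stationarity (grad_x L = 0): Q x + c + A^T lambda = 0.
Primal feasibility: A x = b.

This gives the KKT block system:
  [ Q   A^T ] [ x     ]   [-c ]
  [ A    0  ] [ lambda ] = [ b ]

Solving the linear system:
  x*      = (1.2857, -3.7143)
  lambda* = (-21.4286)
  f(x*)   = 51.7143

x* = (1.2857, -3.7143), lambda* = (-21.4286)


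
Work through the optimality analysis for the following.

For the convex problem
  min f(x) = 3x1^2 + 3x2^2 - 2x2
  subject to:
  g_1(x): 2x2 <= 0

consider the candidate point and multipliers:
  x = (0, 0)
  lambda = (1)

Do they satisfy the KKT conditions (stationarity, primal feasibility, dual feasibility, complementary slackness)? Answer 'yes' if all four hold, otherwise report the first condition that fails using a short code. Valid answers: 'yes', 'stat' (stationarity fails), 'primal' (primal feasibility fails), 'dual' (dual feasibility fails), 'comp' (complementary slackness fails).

Gradient of f: grad f(x) = Q x + c = (0, -2)
Constraint values g_i(x) = a_i^T x - b_i:
  g_1((0, 0)) = 0
Stationarity residual: grad f(x) + sum_i lambda_i a_i = (0, 0)
  -> stationarity OK
Primal feasibility (all g_i <= 0): OK
Dual feasibility (all lambda_i >= 0): OK
Complementary slackness (lambda_i * g_i(x) = 0 for all i): OK

Verdict: yes, KKT holds.

yes


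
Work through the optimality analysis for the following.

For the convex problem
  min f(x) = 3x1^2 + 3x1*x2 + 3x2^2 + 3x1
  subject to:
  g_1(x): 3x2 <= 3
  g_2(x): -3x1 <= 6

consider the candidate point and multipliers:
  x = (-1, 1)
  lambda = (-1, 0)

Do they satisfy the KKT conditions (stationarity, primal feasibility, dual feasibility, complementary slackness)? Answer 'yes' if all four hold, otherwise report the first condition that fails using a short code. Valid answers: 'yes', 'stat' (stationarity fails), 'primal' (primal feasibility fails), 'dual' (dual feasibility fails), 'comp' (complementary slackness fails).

Gradient of f: grad f(x) = Q x + c = (0, 3)
Constraint values g_i(x) = a_i^T x - b_i:
  g_1((-1, 1)) = 0
  g_2((-1, 1)) = -3
Stationarity residual: grad f(x) + sum_i lambda_i a_i = (0, 0)
  -> stationarity OK
Primal feasibility (all g_i <= 0): OK
Dual feasibility (all lambda_i >= 0): FAILS
Complementary slackness (lambda_i * g_i(x) = 0 for all i): OK

Verdict: the first failing condition is dual_feasibility -> dual.

dual


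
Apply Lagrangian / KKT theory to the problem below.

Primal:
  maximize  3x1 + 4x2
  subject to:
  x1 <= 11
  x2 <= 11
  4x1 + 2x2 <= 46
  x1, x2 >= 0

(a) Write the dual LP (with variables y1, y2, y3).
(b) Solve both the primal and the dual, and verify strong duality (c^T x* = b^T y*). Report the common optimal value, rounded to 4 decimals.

The standard primal-dual pair for 'max c^T x s.t. A x <= b, x >= 0' is:
  Dual:  min b^T y  s.t.  A^T y >= c,  y >= 0.

So the dual LP is:
  minimize  11y1 + 11y2 + 46y3
  subject to:
    y1 + 4y3 >= 3
    y2 + 2y3 >= 4
    y1, y2, y3 >= 0

Solving the primal: x* = (6, 11).
  primal value c^T x* = 62.
Solving the dual: y* = (0, 2.5, 0.75).
  dual value b^T y* = 62.
Strong duality: c^T x* = b^T y*. Confirmed.

62


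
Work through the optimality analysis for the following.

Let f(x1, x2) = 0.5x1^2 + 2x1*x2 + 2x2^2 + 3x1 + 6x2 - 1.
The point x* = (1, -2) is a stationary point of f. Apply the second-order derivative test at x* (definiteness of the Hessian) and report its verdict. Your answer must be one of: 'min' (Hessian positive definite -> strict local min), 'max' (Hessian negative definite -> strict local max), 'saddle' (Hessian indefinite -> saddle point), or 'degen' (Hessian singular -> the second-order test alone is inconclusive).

Compute the Hessian H = grad^2 f:
  H = [[1, 2], [2, 4]]
Verify stationarity: grad f(x*) = H x* + g = (0, 0).
Eigenvalues of H: 0, 5.
H has a zero eigenvalue (singular; positive semidefinite but not definite), so H is neither positive definite, negative definite, nor indefinite. The second-order test alone is inconclusive -> degen.
(Indeed, f is constant along the null direction of H through x*, so x* is not a strict local extremum.)

degen


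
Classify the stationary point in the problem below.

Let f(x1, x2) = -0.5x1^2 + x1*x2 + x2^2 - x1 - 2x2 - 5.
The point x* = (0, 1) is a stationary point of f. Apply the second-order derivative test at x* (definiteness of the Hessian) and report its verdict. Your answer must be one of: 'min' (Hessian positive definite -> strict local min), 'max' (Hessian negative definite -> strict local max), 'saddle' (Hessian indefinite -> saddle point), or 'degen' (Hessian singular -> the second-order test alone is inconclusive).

Compute the Hessian H = grad^2 f:
  H = [[-1, 1], [1, 2]]
Verify stationarity: grad f(x*) = H x* + g = (0, 0).
Eigenvalues of H: -1.3028, 2.3028.
Eigenvalues have mixed signs, so H is indefinite -> x* is a saddle point.

saddle


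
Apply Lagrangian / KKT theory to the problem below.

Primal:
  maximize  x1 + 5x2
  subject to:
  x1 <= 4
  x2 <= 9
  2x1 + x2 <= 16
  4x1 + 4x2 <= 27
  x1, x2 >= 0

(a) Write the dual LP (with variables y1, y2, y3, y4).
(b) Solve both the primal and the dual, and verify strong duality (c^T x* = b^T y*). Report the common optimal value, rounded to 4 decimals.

The standard primal-dual pair for 'max c^T x s.t. A x <= b, x >= 0' is:
  Dual:  min b^T y  s.t.  A^T y >= c,  y >= 0.

So the dual LP is:
  minimize  4y1 + 9y2 + 16y3 + 27y4
  subject to:
    y1 + 2y3 + 4y4 >= 1
    y2 + y3 + 4y4 >= 5
    y1, y2, y3, y4 >= 0

Solving the primal: x* = (0, 6.75).
  primal value c^T x* = 33.75.
Solving the dual: y* = (0, 0, 0, 1.25).
  dual value b^T y* = 33.75.
Strong duality: c^T x* = b^T y*. Confirmed.

33.75


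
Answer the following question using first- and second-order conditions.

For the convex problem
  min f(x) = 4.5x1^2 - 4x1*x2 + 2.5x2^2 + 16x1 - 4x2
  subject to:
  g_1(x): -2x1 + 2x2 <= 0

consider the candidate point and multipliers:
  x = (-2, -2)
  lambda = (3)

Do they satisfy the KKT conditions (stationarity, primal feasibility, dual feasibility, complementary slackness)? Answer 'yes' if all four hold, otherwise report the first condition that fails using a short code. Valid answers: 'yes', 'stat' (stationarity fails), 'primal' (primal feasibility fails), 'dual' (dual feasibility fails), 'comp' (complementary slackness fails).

Gradient of f: grad f(x) = Q x + c = (6, -6)
Constraint values g_i(x) = a_i^T x - b_i:
  g_1((-2, -2)) = 0
Stationarity residual: grad f(x) + sum_i lambda_i a_i = (0, 0)
  -> stationarity OK
Primal feasibility (all g_i <= 0): OK
Dual feasibility (all lambda_i >= 0): OK
Complementary slackness (lambda_i * g_i(x) = 0 for all i): OK

Verdict: yes, KKT holds.

yes


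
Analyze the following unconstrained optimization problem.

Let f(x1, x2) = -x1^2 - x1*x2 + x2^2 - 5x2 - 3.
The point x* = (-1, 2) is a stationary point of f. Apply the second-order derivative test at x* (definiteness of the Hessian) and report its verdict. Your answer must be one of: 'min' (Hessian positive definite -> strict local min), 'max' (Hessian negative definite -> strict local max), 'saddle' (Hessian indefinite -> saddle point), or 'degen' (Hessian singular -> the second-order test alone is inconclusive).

Compute the Hessian H = grad^2 f:
  H = [[-2, -1], [-1, 2]]
Verify stationarity: grad f(x*) = H x* + g = (0, 0).
Eigenvalues of H: -2.2361, 2.2361.
Eigenvalues have mixed signs, so H is indefinite -> x* is a saddle point.

saddle


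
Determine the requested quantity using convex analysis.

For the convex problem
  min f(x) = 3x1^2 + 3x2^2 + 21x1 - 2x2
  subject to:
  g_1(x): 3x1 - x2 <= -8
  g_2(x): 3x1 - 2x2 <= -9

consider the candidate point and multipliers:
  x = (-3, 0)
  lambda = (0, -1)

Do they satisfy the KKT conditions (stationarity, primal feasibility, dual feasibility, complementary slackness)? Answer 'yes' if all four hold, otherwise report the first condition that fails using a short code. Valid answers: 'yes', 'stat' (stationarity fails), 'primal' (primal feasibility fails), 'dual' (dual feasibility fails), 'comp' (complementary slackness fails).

Gradient of f: grad f(x) = Q x + c = (3, -2)
Constraint values g_i(x) = a_i^T x - b_i:
  g_1((-3, 0)) = -1
  g_2((-3, 0)) = 0
Stationarity residual: grad f(x) + sum_i lambda_i a_i = (0, 0)
  -> stationarity OK
Primal feasibility (all g_i <= 0): OK
Dual feasibility (all lambda_i >= 0): FAILS
Complementary slackness (lambda_i * g_i(x) = 0 for all i): OK

Verdict: the first failing condition is dual_feasibility -> dual.

dual


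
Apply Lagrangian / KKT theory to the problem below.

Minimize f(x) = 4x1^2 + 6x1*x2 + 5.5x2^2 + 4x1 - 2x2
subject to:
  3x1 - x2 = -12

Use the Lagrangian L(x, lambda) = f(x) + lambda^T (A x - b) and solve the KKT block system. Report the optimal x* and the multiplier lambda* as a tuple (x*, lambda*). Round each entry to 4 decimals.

Form the Lagrangian:
  L(x, lambda) = (1/2) x^T Q x + c^T x + lambda^T (A x - b)
Stationarity (grad_x L = 0): Q x + c + A^T lambda = 0.
Primal feasibility: A x = b.

This gives the KKT block system:
  [ Q   A^T ] [ x     ]   [-c ]
  [ A    0  ] [ lambda ] = [ b ]

Solving the linear system:
  x*      = (-3.2587, 2.2238)
  lambda* = (2.9091)
  f(x*)   = 8.7133

x* = (-3.2587, 2.2238), lambda* = (2.9091)


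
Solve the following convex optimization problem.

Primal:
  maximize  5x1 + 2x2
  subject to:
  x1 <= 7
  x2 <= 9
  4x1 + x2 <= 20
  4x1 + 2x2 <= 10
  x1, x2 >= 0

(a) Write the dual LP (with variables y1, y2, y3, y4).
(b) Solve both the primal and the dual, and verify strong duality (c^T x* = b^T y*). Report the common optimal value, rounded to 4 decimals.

The standard primal-dual pair for 'max c^T x s.t. A x <= b, x >= 0' is:
  Dual:  min b^T y  s.t.  A^T y >= c,  y >= 0.

So the dual LP is:
  minimize  7y1 + 9y2 + 20y3 + 10y4
  subject to:
    y1 + 4y3 + 4y4 >= 5
    y2 + y3 + 2y4 >= 2
    y1, y2, y3, y4 >= 0

Solving the primal: x* = (2.5, 0).
  primal value c^T x* = 12.5.
Solving the dual: y* = (0, 0, 0, 1.25).
  dual value b^T y* = 12.5.
Strong duality: c^T x* = b^T y*. Confirmed.

12.5


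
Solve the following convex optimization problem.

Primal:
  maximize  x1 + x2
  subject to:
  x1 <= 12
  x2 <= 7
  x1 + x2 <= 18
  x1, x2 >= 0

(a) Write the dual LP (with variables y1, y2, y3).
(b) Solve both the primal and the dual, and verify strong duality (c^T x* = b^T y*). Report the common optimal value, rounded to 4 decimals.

The standard primal-dual pair for 'max c^T x s.t. A x <= b, x >= 0' is:
  Dual:  min b^T y  s.t.  A^T y >= c,  y >= 0.

So the dual LP is:
  minimize  12y1 + 7y2 + 18y3
  subject to:
    y1 + y3 >= 1
    y2 + y3 >= 1
    y1, y2, y3 >= 0

Solving the primal: x* = (11, 7).
  primal value c^T x* = 18.
Solving the dual: y* = (0, 0, 1).
  dual value b^T y* = 18.
Strong duality: c^T x* = b^T y*. Confirmed.

18


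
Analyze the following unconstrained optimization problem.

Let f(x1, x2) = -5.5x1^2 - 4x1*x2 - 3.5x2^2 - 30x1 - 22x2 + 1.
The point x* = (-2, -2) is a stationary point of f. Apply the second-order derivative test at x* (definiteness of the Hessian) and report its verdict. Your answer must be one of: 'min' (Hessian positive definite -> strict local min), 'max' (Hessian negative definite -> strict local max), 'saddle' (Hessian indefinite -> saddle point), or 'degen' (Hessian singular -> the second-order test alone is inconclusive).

Compute the Hessian H = grad^2 f:
  H = [[-11, -4], [-4, -7]]
Verify stationarity: grad f(x*) = H x* + g = (0, 0).
Eigenvalues of H: -13.4721, -4.5279.
Both eigenvalues < 0, so H is negative definite -> x* is a strict local max.

max


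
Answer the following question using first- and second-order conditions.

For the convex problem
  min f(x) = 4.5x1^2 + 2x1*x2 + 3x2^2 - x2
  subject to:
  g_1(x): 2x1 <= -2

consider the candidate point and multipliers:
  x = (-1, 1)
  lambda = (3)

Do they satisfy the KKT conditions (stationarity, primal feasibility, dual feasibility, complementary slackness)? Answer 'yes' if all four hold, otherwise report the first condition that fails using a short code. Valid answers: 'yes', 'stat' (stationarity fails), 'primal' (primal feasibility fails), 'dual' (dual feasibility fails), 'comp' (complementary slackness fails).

Gradient of f: grad f(x) = Q x + c = (-7, 3)
Constraint values g_i(x) = a_i^T x - b_i:
  g_1((-1, 1)) = 0
Stationarity residual: grad f(x) + sum_i lambda_i a_i = (-1, 3)
  -> stationarity FAILS
Primal feasibility (all g_i <= 0): OK
Dual feasibility (all lambda_i >= 0): OK
Complementary slackness (lambda_i * g_i(x) = 0 for all i): OK

Verdict: the first failing condition is stationarity -> stat.

stat


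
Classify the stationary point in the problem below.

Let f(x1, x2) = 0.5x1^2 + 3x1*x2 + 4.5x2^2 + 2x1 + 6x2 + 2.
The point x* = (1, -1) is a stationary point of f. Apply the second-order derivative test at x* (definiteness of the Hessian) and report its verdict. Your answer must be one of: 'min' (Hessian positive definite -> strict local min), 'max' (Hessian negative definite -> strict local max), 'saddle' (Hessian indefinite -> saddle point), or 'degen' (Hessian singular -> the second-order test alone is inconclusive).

Compute the Hessian H = grad^2 f:
  H = [[1, 3], [3, 9]]
Verify stationarity: grad f(x*) = H x* + g = (0, 0).
Eigenvalues of H: 0, 10.
H has a zero eigenvalue (singular; positive semidefinite but not definite), so H is neither positive definite, negative definite, nor indefinite. The second-order test alone is inconclusive -> degen.
(Indeed, f is constant along the null direction of H through x*, so x* is not a strict local extremum.)

degen


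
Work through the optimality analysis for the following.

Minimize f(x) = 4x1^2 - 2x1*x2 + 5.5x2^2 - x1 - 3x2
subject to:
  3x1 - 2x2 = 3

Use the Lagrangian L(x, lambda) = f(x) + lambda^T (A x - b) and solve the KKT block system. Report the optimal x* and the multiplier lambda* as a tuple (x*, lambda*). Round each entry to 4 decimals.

Form the Lagrangian:
  L(x, lambda) = (1/2) x^T Q x + c^T x + lambda^T (A x - b)
Stationarity (grad_x L = 0): Q x + c + A^T lambda = 0.
Primal feasibility: A x = b.

This gives the KKT block system:
  [ Q   A^T ] [ x     ]   [-c ]
  [ A    0  ] [ lambda ] = [ b ]

Solving the linear system:
  x*      = (1.0187, 0.028)
  lambda* = (-2.3645)
  f(x*)   = 2.9953

x* = (1.0187, 0.028), lambda* = (-2.3645)


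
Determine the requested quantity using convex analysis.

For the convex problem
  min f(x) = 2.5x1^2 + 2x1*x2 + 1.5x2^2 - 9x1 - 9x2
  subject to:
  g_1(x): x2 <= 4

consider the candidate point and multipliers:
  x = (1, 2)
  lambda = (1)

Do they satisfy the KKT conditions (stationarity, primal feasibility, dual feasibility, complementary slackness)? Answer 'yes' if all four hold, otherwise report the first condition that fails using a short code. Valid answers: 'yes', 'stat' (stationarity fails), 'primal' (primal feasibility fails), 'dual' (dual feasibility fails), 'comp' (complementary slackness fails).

Gradient of f: grad f(x) = Q x + c = (0, -1)
Constraint values g_i(x) = a_i^T x - b_i:
  g_1((1, 2)) = -2
Stationarity residual: grad f(x) + sum_i lambda_i a_i = (0, 0)
  -> stationarity OK
Primal feasibility (all g_i <= 0): OK
Dual feasibility (all lambda_i >= 0): OK
Complementary slackness (lambda_i * g_i(x) = 0 for all i): FAILS

Verdict: the first failing condition is complementary_slackness -> comp.

comp


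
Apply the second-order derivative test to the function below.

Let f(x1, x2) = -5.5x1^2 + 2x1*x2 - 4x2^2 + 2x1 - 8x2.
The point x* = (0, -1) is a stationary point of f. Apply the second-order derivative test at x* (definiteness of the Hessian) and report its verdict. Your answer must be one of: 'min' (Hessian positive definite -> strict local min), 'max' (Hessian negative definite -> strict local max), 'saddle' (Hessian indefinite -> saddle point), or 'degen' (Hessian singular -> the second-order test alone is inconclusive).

Compute the Hessian H = grad^2 f:
  H = [[-11, 2], [2, -8]]
Verify stationarity: grad f(x*) = H x* + g = (0, 0).
Eigenvalues of H: -12, -7.
Both eigenvalues < 0, so H is negative definite -> x* is a strict local max.

max


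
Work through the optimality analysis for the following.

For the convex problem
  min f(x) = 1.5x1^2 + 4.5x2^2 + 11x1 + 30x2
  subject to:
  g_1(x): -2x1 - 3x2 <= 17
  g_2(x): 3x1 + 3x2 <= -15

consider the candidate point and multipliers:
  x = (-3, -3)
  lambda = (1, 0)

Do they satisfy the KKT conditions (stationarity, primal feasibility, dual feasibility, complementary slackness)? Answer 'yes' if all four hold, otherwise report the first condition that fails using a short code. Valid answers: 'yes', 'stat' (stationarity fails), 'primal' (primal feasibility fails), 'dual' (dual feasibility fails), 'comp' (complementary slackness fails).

Gradient of f: grad f(x) = Q x + c = (2, 3)
Constraint values g_i(x) = a_i^T x - b_i:
  g_1((-3, -3)) = -2
  g_2((-3, -3)) = -3
Stationarity residual: grad f(x) + sum_i lambda_i a_i = (0, 0)
  -> stationarity OK
Primal feasibility (all g_i <= 0): OK
Dual feasibility (all lambda_i >= 0): OK
Complementary slackness (lambda_i * g_i(x) = 0 for all i): FAILS

Verdict: the first failing condition is complementary_slackness -> comp.

comp


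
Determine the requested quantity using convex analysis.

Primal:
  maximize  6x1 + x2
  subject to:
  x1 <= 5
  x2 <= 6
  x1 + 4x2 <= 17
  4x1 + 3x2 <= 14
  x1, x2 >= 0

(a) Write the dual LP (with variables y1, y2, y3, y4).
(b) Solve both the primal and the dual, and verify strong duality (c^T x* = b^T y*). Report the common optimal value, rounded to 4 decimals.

The standard primal-dual pair for 'max c^T x s.t. A x <= b, x >= 0' is:
  Dual:  min b^T y  s.t.  A^T y >= c,  y >= 0.

So the dual LP is:
  minimize  5y1 + 6y2 + 17y3 + 14y4
  subject to:
    y1 + y3 + 4y4 >= 6
    y2 + 4y3 + 3y4 >= 1
    y1, y2, y3, y4 >= 0

Solving the primal: x* = (3.5, 0).
  primal value c^T x* = 21.
Solving the dual: y* = (0, 0, 0, 1.5).
  dual value b^T y* = 21.
Strong duality: c^T x* = b^T y*. Confirmed.

21


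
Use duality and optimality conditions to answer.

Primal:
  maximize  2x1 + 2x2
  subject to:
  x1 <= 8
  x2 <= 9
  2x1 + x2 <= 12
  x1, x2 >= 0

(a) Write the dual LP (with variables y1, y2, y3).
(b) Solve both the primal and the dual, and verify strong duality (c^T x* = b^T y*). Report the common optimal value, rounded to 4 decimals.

The standard primal-dual pair for 'max c^T x s.t. A x <= b, x >= 0' is:
  Dual:  min b^T y  s.t.  A^T y >= c,  y >= 0.

So the dual LP is:
  minimize  8y1 + 9y2 + 12y3
  subject to:
    y1 + 2y3 >= 2
    y2 + y3 >= 2
    y1, y2, y3 >= 0

Solving the primal: x* = (1.5, 9).
  primal value c^T x* = 21.
Solving the dual: y* = (0, 1, 1).
  dual value b^T y* = 21.
Strong duality: c^T x* = b^T y*. Confirmed.

21
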